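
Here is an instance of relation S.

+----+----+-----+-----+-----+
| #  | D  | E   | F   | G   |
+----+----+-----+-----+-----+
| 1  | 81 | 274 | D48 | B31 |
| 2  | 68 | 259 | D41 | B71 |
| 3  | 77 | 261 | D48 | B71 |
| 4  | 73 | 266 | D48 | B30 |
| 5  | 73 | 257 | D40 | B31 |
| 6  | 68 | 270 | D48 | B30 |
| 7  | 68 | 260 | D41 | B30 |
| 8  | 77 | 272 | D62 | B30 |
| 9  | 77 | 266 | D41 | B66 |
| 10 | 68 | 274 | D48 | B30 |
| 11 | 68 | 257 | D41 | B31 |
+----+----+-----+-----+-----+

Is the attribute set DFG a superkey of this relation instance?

Rows 6 and 10 have the same DFG value (D=68, F=D48, G=B30) but are distinct tuples, so DFG does not determine every attribute — not a superkey.

No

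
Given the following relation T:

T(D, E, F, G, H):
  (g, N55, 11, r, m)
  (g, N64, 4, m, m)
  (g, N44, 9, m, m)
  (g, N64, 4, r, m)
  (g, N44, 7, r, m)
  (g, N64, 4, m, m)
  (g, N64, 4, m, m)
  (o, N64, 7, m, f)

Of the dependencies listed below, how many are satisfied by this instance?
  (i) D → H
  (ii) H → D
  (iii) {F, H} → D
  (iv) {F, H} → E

(i) D → H: every LHS value maps to a single RHS value — holds.
(ii) H → D: every LHS value maps to a single RHS value — holds.
(iii) {F, H} → D: every LHS value maps to a single RHS value — holds.
(iv) {F, H} → E: every LHS value maps to a single RHS value — holds.
4 of the 4 dependencies hold.

4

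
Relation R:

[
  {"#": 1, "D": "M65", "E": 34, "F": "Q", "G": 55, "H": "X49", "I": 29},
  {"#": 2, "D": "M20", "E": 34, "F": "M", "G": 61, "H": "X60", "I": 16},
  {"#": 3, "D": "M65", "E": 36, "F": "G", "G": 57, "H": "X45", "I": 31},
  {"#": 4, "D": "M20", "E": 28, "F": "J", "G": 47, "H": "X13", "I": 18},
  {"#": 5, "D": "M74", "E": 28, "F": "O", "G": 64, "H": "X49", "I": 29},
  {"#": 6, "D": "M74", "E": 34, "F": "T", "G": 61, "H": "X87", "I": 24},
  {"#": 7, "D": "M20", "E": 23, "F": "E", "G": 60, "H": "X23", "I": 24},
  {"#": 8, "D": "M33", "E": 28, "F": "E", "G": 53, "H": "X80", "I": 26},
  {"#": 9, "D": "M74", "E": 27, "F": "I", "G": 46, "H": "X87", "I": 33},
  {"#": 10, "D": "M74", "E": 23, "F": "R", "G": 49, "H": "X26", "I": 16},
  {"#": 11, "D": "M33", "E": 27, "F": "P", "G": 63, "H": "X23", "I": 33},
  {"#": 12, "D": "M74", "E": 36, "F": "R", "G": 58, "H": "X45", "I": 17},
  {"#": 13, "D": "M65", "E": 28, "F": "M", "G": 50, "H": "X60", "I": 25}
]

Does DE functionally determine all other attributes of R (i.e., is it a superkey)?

Yes

All 13 rows have distinct DE values, so DE → (all attributes) holds and DE is a superkey.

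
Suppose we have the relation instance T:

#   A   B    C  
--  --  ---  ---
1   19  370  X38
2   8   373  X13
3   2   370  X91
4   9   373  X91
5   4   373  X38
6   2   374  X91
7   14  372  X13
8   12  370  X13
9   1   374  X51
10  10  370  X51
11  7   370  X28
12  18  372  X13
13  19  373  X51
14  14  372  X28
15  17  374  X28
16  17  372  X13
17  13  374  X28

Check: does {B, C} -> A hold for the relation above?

No

(B=370, C=X38): row 1 → A = 19 ✓
(B=373, C=X13): row 2 → A = 8 ✓
(B=370, C=X91): row 3 → A = 2 ✓
(B=373, C=X91): row 4 → A = 9 ✓
(B=373, C=X38): row 5 → A = 4 ✓
(B=374, C=X91): row 6 → A = 2 ✓
(B=372, C=X13): rows 7, 12, 16 → A takes values {14, 18, 17} — violation
(B=370, C=X13): row 8 → A = 12 ✓
(B=374, C=X51): row 9 → A = 1 ✓
(B=370, C=X51): row 10 → A = 10 ✓
(B=370, C=X28): row 11 → A = 7 ✓
(B=373, C=X51): row 13 → A = 19 ✓
(B=372, C=X28): row 14 → A = 14 ✓
(B=374, C=X28): rows 15, 17 → A takes values {17, 13} — violation
Two rows agree on {B, C} but differ on A, so {B, C} -> A does not hold.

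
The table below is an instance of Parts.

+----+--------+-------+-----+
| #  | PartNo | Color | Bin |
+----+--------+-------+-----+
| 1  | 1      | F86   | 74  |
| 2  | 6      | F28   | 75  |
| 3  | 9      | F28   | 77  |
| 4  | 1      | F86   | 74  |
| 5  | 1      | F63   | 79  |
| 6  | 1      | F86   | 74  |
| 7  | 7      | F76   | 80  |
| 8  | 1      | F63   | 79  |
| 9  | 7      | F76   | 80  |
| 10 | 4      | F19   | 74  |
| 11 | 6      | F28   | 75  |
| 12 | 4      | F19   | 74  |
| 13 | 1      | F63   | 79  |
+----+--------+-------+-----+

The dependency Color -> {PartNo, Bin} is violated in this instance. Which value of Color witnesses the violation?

F28

Color=F86: rows 1, 4, 6 → {PartNo,Bin} = (1, 74), (1, 74), (1, 74) ✓
Color=F28: rows 2, 3, 11 → {PartNo,Bin} takes values {(6, 75), (9, 77)} — violation
Color=F63: rows 5, 8, 13 → {PartNo,Bin} = (1, 79), (1, 79), (1, 79) ✓
Color=F76: rows 7, 9 → {PartNo,Bin} = (7, 80), (7, 80) ✓
Color=F19: rows 10, 12 → {PartNo,Bin} = (4, 74), (4, 74) ✓
The only Color value with inconsistent RHS is Color=F28.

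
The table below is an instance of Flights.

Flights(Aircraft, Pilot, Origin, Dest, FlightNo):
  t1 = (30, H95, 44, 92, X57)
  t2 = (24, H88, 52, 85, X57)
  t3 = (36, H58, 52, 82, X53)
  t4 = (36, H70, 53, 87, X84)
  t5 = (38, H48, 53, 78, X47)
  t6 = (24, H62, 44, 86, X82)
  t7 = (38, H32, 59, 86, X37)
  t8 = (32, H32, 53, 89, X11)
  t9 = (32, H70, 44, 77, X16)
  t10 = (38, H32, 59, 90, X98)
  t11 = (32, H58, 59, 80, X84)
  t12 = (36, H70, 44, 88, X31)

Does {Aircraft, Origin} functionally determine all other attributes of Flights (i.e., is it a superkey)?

No

Rows 7 and 10 have the same {Aircraft, Origin} value (Aircraft=38, Origin=59) but are distinct tuples, so {Aircraft, Origin} does not determine every attribute — not a superkey.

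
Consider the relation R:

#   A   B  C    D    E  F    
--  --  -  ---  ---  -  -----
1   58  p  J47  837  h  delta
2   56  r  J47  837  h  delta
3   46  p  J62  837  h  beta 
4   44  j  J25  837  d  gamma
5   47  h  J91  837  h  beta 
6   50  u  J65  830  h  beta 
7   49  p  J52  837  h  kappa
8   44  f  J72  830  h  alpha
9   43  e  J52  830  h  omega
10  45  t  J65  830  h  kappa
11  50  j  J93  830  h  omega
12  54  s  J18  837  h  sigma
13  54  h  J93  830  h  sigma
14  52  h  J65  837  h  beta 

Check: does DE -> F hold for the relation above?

(D=837, E=h): rows 1, 2, 3, 5, 7, 12, 14 → F takes values {delta, beta, kappa, sigma} — violation
(D=837, E=d): row 4 → F = gamma ✓
(D=830, E=h): rows 6, 8, 9, 10, 11, 13 → F takes values {beta, alpha, omega, kappa, sigma} — violation
Two rows agree on DE but differ on F, so DE -> F does not hold.

No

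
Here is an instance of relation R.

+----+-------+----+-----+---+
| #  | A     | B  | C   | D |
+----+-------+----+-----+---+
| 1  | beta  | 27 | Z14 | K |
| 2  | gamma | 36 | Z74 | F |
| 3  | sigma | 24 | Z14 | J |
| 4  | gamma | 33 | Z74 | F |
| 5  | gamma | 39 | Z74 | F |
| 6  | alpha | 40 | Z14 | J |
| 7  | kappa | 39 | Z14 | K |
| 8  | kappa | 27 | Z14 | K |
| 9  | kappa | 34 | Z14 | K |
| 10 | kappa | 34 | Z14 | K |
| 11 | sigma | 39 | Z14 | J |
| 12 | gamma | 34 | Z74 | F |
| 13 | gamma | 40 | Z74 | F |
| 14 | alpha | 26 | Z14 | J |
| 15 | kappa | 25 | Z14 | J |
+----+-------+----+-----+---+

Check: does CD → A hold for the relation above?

(C=Z14, D=K): rows 1, 7, 8, 9, 10 → A takes values {beta, kappa} — violation
(C=Z74, D=F): rows 2, 4, 5, 12, 13 → A = gamma, gamma, gamma, gamma, gamma ✓
(C=Z14, D=J): rows 3, 6, 11, 14, 15 → A takes values {sigma, alpha, kappa} — violation
Two rows agree on CD but differ on A, so CD → A does not hold.

No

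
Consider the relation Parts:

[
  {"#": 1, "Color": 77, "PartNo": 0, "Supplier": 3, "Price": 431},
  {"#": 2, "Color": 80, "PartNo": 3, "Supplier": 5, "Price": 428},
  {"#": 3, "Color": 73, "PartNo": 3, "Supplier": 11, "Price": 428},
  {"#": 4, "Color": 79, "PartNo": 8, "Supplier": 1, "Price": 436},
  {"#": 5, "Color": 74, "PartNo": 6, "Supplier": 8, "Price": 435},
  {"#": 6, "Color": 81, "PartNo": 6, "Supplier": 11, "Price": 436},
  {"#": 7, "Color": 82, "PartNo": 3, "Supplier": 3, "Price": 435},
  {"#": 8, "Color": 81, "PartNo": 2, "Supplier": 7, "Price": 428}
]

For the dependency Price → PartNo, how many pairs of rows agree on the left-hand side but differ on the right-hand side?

4

Price=428: violating pairs (2,8), (3,8) — 2 pairs.
Price=436: violating pairs (4,6) — 1 pair.
Price=435: violating pairs (5,7) — 1 pair.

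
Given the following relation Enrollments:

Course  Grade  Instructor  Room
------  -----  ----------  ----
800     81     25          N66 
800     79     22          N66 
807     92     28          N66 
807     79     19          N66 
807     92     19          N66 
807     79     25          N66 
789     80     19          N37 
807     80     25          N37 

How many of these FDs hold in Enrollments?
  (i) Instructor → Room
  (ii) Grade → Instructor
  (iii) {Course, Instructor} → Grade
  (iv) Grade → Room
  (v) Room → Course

(i) Instructor → Room: Instructor=25: 3 rows → Room takes values {N66, N37} — violation; Instructor=19: 3 rows → Room takes values {N66, N37} — violation — fails.
(ii) Grade → Instructor: Grade=79: 3 rows → Instructor takes values {22, 19, 25} — violation; Grade=92: 2 rows → Instructor takes values {28, 19} — violation; Grade=80: 2 rows → Instructor takes values {19, 25} — violation — fails.
(iii) {Course, Instructor} → Grade: (Course=807, Instructor=19): 2 rows → Grade takes values {79, 92} — violation; (Course=807, Instructor=25): 2 rows → Grade takes values {79, 80} — violation — fails.
(iv) Grade → Room: every LHS value maps to a single RHS value — holds.
(v) Room → Course: Room=N66: 6 rows → Course takes values {800, 807} — violation; Room=N37: 2 rows → Course takes values {789, 807} — violation — fails.
1 of the 5 dependencies holds.

1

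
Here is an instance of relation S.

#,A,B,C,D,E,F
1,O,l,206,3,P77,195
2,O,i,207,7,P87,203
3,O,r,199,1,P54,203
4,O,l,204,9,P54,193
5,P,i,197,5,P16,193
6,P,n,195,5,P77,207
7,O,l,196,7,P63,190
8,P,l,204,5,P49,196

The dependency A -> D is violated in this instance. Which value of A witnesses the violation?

O

A=O: rows 1, 2, 3, 4, 7 → D takes values {3, 7, 1, 9} — violation
A=P: rows 5, 6, 8 → D = 5, 5, 5 ✓
The only A value with inconsistent D is A=O.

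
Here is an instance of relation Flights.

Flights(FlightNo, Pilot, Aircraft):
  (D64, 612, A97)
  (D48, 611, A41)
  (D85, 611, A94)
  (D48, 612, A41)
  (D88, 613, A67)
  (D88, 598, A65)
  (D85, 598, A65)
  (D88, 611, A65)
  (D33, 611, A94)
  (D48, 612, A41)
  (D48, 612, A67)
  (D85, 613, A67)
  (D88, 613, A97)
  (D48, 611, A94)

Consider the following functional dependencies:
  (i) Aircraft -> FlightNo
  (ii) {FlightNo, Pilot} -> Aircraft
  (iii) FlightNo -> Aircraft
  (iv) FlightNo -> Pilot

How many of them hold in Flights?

0

(i) Aircraft -> FlightNo: Aircraft=A97: 2 rows → FlightNo takes values {D64, D88} — violation; Aircraft=A94: 3 rows → FlightNo takes values {D85, D33, D48} — violation; Aircraft=A67: 3 rows → FlightNo takes values {D88, D48, D85} — violation; Aircraft=A65: 3 rows → FlightNo takes values {D88, D85} — violation — fails.
(ii) {FlightNo, Pilot} -> Aircraft: (FlightNo=D48, Pilot=611): 2 rows → Aircraft takes values {A41, A94} — violation; (FlightNo=D48, Pilot=612): 3 rows → Aircraft takes values {A41, A67} — violation; (FlightNo=D88, Pilot=613): 2 rows → Aircraft takes values {A67, A97} — violation — fails.
(iii) FlightNo -> Aircraft: FlightNo=D48: 5 rows → Aircraft takes values {A41, A67, A94} — violation; FlightNo=D85: 3 rows → Aircraft takes values {A94, A65, A67} — violation; FlightNo=D88: 4 rows → Aircraft takes values {A67, A65, A97} — violation — fails.
(iv) FlightNo -> Pilot: FlightNo=D48: 5 rows → Pilot takes values {611, 612} — violation; FlightNo=D85: 3 rows → Pilot takes values {611, 598, 613} — violation; FlightNo=D88: 4 rows → Pilot takes values {613, 598, 611} — violation — fails.
None of the 4 dependencies hold.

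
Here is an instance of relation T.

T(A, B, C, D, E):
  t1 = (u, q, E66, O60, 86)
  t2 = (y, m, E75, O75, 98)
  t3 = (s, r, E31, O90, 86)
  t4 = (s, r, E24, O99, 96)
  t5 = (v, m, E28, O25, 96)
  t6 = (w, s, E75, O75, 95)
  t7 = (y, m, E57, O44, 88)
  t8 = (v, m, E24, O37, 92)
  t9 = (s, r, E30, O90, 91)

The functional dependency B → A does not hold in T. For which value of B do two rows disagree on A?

m

B=q: row 1 → A = u ✓
B=m: rows 2, 5, 7, 8 → A takes values {y, v} — violation
B=r: rows 3, 4, 9 → A = s, s, s ✓
B=s: row 6 → A = w ✓
The only B value with inconsistent A is B=m.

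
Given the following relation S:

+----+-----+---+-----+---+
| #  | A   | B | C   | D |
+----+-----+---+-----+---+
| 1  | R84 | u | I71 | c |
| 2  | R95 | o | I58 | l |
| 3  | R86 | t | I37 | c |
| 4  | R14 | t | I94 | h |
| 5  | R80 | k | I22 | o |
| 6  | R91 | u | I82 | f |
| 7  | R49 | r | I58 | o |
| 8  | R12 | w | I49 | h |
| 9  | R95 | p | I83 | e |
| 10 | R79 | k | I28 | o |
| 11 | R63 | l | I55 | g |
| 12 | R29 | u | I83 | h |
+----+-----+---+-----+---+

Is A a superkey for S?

No

Rows 2 and 9 have the same A value A=R95 but are distinct tuples, so A does not determine every attribute — not a superkey.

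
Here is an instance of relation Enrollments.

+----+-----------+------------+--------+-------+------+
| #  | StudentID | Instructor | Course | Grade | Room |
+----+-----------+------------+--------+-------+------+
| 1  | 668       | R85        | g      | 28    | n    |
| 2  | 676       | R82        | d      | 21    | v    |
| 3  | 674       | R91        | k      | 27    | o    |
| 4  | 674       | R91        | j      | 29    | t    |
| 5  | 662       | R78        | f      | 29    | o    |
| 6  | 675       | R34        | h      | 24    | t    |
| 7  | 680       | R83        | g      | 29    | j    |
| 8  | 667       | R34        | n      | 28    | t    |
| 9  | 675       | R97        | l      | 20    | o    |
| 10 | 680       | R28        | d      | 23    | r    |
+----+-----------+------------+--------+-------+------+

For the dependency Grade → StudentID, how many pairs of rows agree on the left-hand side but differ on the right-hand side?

Grade=28: violating pairs (1,8) — 1 pair.
Grade=29: violating pairs (4,5), (4,7), (5,7) — 3 pairs.

4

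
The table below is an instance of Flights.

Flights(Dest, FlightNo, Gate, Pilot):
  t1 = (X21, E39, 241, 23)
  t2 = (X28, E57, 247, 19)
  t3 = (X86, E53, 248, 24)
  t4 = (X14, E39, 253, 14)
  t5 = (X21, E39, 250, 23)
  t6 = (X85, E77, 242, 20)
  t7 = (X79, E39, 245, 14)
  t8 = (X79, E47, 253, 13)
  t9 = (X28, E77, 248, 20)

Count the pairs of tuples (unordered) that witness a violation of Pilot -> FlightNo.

Pilot=23: all 2 rows agree on FlightNo — 0 pairs.
Pilot=14: all 2 rows agree on FlightNo — 0 pairs.
Pilot=20: all 2 rows agree on FlightNo — 0 pairs.

0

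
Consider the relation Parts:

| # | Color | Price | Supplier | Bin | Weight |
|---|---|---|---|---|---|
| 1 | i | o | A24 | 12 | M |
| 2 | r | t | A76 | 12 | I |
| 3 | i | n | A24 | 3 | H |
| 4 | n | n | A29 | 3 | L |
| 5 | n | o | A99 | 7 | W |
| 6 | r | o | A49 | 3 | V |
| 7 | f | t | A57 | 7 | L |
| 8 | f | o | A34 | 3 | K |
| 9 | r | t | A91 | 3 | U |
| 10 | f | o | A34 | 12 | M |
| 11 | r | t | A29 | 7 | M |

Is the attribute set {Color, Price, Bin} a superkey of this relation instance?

Yes

All 11 rows have distinct {Color, Price, Bin} values, so {Color, Price, Bin} → (all attributes) holds and {Color, Price, Bin} is a superkey.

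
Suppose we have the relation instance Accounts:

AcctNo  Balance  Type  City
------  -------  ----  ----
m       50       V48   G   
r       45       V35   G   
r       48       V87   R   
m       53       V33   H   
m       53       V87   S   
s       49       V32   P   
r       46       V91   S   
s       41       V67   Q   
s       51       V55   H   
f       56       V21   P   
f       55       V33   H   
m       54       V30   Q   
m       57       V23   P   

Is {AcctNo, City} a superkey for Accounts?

All 13 rows have distinct {AcctNo, City} values, so {AcctNo, City} → (all attributes) holds and {AcctNo, City} is a superkey.

Yes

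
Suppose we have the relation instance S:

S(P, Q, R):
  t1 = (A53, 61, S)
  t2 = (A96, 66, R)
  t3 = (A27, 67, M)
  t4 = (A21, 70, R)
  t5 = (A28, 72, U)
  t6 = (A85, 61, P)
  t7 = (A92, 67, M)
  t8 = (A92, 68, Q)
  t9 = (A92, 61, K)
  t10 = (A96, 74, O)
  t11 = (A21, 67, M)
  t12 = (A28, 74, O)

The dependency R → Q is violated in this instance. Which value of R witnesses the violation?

R

R=S: row 1 → Q = 61 ✓
R=R: rows 2, 4 → Q takes values {66, 70} — violation
R=M: rows 3, 7, 11 → Q = 67, 67, 67 ✓
R=U: row 5 → Q = 72 ✓
R=P: row 6 → Q = 61 ✓
R=Q: row 8 → Q = 68 ✓
R=K: row 9 → Q = 61 ✓
R=O: rows 10, 12 → Q = 74, 74 ✓
The only R value with inconsistent Q is R=R.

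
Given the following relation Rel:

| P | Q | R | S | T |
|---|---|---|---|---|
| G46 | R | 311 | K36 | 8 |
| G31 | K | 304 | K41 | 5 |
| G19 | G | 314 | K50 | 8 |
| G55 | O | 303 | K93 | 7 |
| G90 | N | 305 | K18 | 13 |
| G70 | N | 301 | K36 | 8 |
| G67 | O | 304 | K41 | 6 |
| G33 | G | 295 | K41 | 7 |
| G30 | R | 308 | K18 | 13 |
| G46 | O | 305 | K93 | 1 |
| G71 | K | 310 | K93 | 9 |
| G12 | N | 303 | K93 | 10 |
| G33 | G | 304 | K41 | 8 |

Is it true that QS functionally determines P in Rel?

(Q=R, S=K36): 1 row → P = G46 ✓
(Q=K, S=K41): 1 row → P = G31 ✓
(Q=G, S=K50): 1 row → P = G19 ✓
(Q=O, S=K93): 2 rows → P takes values {G55, G46} — violation
(Q=N, S=K18): 1 row → P = G90 ✓
(Q=N, S=K36): 1 row → P = G70 ✓
(Q=O, S=K41): 1 row → P = G67 ✓
(Q=G, S=K41): 2 rows → P = G33, G33 ✓
(Q=R, S=K18): 1 row → P = G30 ✓
(Q=K, S=K93): 1 row → P = G71 ✓
(Q=N, S=K93): 1 row → P = G12 ✓
Two rows agree on QS but differ on P, so QS -> P does not hold.

No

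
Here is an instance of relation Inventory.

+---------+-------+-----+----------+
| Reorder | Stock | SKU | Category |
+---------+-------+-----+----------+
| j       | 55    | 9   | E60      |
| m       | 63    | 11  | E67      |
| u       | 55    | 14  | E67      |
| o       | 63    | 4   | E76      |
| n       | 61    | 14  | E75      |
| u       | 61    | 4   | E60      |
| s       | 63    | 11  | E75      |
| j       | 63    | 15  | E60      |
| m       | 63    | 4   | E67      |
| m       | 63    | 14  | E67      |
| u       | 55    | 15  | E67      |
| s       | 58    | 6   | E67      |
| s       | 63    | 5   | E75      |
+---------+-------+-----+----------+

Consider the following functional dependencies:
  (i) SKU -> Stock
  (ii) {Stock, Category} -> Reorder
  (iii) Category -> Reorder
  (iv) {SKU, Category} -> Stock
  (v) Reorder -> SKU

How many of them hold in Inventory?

(i) SKU -> Stock: SKU=14: 3 rows → Stock takes values {55, 61, 63} — violation; SKU=4: 3 rows → Stock takes values {63, 61} — violation; SKU=15: 2 rows → Stock takes values {63, 55} — violation — fails.
(ii) {Stock, Category} -> Reorder: every LHS value maps to a single RHS value — holds.
(iii) Category -> Reorder: Category=E60: 3 rows → Reorder takes values {j, u} — violation; Category=E67: 6 rows → Reorder takes values {m, u, s} — violation; Category=E75: 3 rows → Reorder takes values {n, s} — violation — fails.
(iv) {SKU, Category} -> Stock: (SKU=14, Category=E67): 2 rows → Stock takes values {55, 63} — violation — fails.
(v) Reorder -> SKU: Reorder=j: 2 rows → SKU takes values {9, 15} — violation; Reorder=m: 3 rows → SKU takes values {11, 4, 14} — violation; Reorder=u: 3 rows → SKU takes values {14, 4, 15} — violation; Reorder=s: 3 rows → SKU takes values {11, 6, 5} — violation — fails.
1 of the 5 dependencies holds.

1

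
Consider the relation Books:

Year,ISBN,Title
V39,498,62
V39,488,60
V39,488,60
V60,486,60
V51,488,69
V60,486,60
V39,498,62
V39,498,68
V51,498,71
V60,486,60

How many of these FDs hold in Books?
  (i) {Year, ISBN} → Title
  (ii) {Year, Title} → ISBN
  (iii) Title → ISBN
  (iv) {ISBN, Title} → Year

2

(i) {Year, ISBN} → Title: (Year=V39, ISBN=498): 3 rows → Title takes values {62, 68} — violation — fails.
(ii) {Year, Title} → ISBN: every LHS value maps to a single RHS value — holds.
(iii) Title → ISBN: Title=60: 5 rows → ISBN takes values {488, 486} — violation — fails.
(iv) {ISBN, Title} → Year: every LHS value maps to a single RHS value — holds.
2 of the 4 dependencies hold.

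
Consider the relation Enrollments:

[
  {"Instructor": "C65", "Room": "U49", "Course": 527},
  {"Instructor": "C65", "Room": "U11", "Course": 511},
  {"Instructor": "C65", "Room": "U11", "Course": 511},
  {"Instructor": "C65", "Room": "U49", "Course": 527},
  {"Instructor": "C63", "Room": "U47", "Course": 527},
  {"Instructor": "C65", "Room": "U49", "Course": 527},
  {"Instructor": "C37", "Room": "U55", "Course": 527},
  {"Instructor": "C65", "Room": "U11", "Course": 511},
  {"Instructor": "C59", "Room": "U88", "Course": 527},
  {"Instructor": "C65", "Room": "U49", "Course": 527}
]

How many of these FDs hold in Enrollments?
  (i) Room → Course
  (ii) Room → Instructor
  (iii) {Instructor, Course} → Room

(i) Room → Course: every LHS value maps to a single RHS value — holds.
(ii) Room → Instructor: every LHS value maps to a single RHS value — holds.
(iii) {Instructor, Course} → Room: every LHS value maps to a single RHS value — holds.
3 of the 3 dependencies hold.

3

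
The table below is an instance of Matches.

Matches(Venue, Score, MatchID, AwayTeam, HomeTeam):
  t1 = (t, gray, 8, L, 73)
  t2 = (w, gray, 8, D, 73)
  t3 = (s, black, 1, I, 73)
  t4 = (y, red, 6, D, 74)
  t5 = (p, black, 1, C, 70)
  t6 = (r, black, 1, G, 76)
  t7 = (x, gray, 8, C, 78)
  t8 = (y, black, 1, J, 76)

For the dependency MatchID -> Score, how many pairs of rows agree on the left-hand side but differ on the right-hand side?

MatchID=8: all 3 rows agree on Score — 0 pairs.
MatchID=1: all 4 rows agree on Score — 0 pairs.

0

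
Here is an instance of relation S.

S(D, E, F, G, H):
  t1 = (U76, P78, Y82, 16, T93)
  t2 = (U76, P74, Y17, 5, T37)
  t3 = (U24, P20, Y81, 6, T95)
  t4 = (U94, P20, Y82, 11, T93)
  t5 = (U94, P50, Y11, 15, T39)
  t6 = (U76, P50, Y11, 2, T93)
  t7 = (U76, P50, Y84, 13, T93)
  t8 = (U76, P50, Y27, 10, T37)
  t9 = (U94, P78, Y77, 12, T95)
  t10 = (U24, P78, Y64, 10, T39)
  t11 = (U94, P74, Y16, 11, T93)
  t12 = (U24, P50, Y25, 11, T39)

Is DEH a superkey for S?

No

Rows 6 and 7 have the same DEH value (D=U76, E=P50, H=T93) but are distinct tuples, so DEH does not determine every attribute — not a superkey.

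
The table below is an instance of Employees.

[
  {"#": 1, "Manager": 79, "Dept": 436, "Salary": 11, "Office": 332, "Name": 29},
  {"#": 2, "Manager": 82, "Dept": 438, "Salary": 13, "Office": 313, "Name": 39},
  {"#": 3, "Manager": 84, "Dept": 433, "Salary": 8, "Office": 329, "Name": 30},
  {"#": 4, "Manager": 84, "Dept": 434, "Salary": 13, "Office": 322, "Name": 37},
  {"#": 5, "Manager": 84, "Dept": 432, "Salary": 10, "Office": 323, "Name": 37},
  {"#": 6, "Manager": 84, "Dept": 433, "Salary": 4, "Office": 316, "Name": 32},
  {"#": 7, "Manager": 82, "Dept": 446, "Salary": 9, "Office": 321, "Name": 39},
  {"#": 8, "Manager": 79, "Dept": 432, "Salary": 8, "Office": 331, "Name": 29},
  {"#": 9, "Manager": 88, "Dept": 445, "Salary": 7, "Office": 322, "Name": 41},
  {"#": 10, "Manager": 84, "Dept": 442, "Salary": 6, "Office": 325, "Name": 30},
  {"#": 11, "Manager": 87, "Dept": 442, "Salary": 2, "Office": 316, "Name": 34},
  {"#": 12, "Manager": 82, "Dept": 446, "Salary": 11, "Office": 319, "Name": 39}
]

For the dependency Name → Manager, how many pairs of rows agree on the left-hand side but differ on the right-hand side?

0

Name=29: all 2 rows agree on Manager — 0 pairs.
Name=39: all 3 rows agree on Manager — 0 pairs.
Name=30: all 2 rows agree on Manager — 0 pairs.
Name=37: all 2 rows agree on Manager — 0 pairs.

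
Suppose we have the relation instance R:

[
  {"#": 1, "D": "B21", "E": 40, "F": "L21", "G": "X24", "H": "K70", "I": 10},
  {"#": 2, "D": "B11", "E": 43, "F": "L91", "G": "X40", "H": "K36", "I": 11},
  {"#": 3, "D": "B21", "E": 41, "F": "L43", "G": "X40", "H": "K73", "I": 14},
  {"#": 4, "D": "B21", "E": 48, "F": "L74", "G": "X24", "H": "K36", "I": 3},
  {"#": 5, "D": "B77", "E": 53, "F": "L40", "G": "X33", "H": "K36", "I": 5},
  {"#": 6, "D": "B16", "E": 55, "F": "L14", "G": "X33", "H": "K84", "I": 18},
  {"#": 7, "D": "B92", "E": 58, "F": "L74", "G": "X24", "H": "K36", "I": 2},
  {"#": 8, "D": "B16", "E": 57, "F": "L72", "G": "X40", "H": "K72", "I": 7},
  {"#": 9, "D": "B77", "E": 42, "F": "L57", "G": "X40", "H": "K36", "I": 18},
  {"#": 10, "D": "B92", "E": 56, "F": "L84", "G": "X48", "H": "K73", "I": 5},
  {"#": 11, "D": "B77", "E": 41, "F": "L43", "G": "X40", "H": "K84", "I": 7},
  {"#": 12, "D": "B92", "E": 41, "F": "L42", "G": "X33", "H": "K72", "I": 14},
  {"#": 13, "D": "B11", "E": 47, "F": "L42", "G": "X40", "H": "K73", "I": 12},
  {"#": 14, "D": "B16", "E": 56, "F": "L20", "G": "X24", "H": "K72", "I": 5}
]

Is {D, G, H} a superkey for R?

All 14 rows have distinct {D, G, H} values, so {D, G, H} → (all attributes) holds and {D, G, H} is a superkey.

Yes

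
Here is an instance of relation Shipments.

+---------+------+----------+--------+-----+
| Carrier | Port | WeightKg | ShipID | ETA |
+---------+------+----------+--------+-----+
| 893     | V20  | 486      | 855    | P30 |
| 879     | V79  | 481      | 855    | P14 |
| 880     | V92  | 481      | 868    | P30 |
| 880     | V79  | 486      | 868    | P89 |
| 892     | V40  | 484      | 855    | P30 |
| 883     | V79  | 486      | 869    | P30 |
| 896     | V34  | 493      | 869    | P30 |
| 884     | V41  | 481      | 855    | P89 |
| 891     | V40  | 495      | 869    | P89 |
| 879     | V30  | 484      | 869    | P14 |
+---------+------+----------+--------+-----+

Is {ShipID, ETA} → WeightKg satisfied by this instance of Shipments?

No

(ShipID=855, ETA=P30): 2 rows → WeightKg takes values {486, 484} — violation
(ShipID=855, ETA=P14): 1 row → WeightKg = 481 ✓
(ShipID=868, ETA=P30): 1 row → WeightKg = 481 ✓
(ShipID=868, ETA=P89): 1 row → WeightKg = 486 ✓
(ShipID=869, ETA=P30): 2 rows → WeightKg takes values {486, 493} — violation
(ShipID=855, ETA=P89): 1 row → WeightKg = 481 ✓
(ShipID=869, ETA=P89): 1 row → WeightKg = 495 ✓
(ShipID=869, ETA=P14): 1 row → WeightKg = 484 ✓
Two rows agree on {ShipID, ETA} but differ on WeightKg, so {ShipID, ETA} → WeightKg does not hold.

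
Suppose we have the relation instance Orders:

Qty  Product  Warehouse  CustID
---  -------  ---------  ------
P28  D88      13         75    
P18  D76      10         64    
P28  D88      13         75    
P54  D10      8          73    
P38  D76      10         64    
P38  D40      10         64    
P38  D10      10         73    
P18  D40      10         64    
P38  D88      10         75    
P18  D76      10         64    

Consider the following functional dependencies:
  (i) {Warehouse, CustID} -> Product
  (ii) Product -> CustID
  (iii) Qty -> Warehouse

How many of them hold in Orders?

(i) {Warehouse, CustID} -> Product: (Warehouse=10, CustID=64): 5 rows → Product takes values {D76, D40} — violation — fails.
(ii) Product -> CustID: every LHS value maps to a single RHS value — holds.
(iii) Qty -> Warehouse: every LHS value maps to a single RHS value — holds.
2 of the 3 dependencies hold.

2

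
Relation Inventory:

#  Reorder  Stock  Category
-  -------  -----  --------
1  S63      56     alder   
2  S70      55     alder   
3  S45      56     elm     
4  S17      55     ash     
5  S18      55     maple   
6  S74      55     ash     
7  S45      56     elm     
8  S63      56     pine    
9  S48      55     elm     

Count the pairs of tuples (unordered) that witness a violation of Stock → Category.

Stock=56: violating pairs (1,3), (1,7), (1,8), (3,8), (7,8) — 5 pairs.
Stock=55: violating pairs (2,4), (2,5), (2,6), (2,9), (4,5), (4,9), (5,6), (5,9), (6,9) — 9 pairs.

14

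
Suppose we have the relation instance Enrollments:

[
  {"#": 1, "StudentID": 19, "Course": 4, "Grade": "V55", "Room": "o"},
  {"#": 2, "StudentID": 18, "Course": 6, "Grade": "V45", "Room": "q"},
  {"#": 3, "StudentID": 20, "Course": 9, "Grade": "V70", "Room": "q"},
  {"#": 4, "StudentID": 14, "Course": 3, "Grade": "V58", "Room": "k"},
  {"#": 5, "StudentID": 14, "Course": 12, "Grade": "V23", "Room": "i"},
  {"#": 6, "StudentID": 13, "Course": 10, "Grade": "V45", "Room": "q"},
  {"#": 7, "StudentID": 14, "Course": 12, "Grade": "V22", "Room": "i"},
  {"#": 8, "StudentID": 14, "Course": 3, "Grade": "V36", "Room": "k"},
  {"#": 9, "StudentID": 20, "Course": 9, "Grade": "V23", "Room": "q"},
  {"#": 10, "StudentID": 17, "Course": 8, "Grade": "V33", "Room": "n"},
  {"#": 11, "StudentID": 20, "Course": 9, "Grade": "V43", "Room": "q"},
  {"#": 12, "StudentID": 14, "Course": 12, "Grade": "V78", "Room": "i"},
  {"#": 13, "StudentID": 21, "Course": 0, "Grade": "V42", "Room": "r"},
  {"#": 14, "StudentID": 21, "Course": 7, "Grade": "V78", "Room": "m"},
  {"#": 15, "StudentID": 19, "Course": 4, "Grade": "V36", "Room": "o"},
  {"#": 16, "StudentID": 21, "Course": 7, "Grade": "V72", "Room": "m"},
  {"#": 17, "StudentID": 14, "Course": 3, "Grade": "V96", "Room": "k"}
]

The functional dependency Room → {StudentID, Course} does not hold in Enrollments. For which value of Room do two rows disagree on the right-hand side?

q

Room=o: rows 1, 15 → {StudentID,Course} = (19, 4), (19, 4) ✓
Room=q: rows 2, 3, 6, 9, 11 → {StudentID,Course} takes values {(18, 6), (20, 9), (13, 10)} — violation
Room=k: rows 4, 8, 17 → {StudentID,Course} = (14, 3), (14, 3), (14, 3) ✓
Room=i: rows 5, 7, 12 → {StudentID,Course} = (14, 12), (14, 12), (14, 12) ✓
Room=n: row 10 → {StudentID,Course} = (17, 8) ✓
Room=r: row 13 → {StudentID,Course} = (21, 0) ✓
Room=m: rows 14, 16 → {StudentID,Course} = (21, 7), (21, 7) ✓
The only Room value with inconsistent RHS is Room=q.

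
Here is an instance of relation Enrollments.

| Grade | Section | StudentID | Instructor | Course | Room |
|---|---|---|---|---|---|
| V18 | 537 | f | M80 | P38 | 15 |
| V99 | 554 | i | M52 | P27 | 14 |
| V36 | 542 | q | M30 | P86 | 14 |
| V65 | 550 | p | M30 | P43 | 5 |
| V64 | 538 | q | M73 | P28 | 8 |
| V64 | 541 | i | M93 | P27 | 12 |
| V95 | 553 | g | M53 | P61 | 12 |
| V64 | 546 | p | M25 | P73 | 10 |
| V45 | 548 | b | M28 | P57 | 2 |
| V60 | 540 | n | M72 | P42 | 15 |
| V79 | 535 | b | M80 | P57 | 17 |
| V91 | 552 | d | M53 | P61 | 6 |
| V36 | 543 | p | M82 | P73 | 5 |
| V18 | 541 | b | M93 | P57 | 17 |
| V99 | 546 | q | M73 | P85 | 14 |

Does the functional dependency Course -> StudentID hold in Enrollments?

No

Course=P38: 1 row → StudentID = f ✓
Course=P27: 2 rows → StudentID = i, i ✓
Course=P86: 1 row → StudentID = q ✓
Course=P43: 1 row → StudentID = p ✓
Course=P28: 1 row → StudentID = q ✓
Course=P61: 2 rows → StudentID takes values {g, d} — violation
Course=P73: 2 rows → StudentID = p, p ✓
Course=P57: 3 rows → StudentID = b, b, b ✓
Course=P42: 1 row → StudentID = n ✓
Course=P85: 1 row → StudentID = q ✓
Two rows agree on Course but differ on StudentID, so Course -> StudentID does not hold.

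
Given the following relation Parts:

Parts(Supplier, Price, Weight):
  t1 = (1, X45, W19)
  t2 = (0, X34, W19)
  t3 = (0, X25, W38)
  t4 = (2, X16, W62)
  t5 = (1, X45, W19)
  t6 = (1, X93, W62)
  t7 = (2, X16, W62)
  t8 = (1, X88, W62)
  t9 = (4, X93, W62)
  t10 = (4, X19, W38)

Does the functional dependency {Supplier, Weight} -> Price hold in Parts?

(Supplier=1, Weight=W19): rows 1, 5 → Price = X45, X45 ✓
(Supplier=0, Weight=W19): row 2 → Price = X34 ✓
(Supplier=0, Weight=W38): row 3 → Price = X25 ✓
(Supplier=2, Weight=W62): rows 4, 7 → Price = X16, X16 ✓
(Supplier=1, Weight=W62): rows 6, 8 → Price takes values {X93, X88} — violation
(Supplier=4, Weight=W62): row 9 → Price = X93 ✓
(Supplier=4, Weight=W38): row 10 → Price = X19 ✓
Two rows agree on {Supplier, Weight} but differ on Price, so {Supplier, Weight} -> Price does not hold.

No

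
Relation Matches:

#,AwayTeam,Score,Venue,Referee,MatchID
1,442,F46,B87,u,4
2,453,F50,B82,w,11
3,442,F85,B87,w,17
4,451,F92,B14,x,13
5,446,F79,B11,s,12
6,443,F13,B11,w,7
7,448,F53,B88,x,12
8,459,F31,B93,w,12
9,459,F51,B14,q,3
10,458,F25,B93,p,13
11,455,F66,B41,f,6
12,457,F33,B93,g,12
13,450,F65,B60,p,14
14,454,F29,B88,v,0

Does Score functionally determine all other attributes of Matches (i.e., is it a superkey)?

All 14 rows have distinct Score values, so Score → (all attributes) holds and Score is a superkey.

Yes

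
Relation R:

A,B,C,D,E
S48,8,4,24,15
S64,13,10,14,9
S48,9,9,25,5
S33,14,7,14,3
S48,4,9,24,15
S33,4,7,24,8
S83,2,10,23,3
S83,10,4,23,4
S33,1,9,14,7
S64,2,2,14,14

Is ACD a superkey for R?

All 10 rows have distinct ACD values, so ACD → (all attributes) holds and ACD is a superkey.

Yes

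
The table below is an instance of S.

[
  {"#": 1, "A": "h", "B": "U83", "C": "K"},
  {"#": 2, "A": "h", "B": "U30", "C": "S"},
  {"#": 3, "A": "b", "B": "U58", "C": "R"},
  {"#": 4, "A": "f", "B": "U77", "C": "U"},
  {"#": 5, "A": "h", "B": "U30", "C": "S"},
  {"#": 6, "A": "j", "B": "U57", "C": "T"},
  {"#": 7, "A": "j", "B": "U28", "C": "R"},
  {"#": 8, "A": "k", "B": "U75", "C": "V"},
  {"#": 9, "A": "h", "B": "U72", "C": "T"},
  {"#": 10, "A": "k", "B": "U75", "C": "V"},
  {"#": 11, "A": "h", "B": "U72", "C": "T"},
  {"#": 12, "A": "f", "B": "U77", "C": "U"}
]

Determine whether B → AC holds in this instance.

B=U83: row 1 → {A,C} = (h, K) ✓
B=U30: rows 2, 5 → {A,C} = (h, S), (h, S) ✓
B=U58: row 3 → {A,C} = (b, R) ✓
B=U77: rows 4, 12 → {A,C} = (f, U), (f, U) ✓
B=U57: row 6 → {A,C} = (j, T) ✓
B=U28: row 7 → {A,C} = (j, R) ✓
B=U75: rows 8, 10 → {A,C} = (k, V), (k, V) ✓
B=U72: rows 9, 11 → {A,C} = (h, T), (h, T) ✓
Every B value is associated with a single AC value, so B → AC holds.

Yes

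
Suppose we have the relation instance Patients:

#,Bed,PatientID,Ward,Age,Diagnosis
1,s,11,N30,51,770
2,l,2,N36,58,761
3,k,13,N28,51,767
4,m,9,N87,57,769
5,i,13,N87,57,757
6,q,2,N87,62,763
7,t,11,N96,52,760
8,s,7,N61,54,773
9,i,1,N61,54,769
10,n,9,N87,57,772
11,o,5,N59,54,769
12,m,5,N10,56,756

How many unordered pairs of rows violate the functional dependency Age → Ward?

Age=51: violating pairs (1,3) — 1 pair.
Age=57: all 3 rows agree on Ward — 0 pairs.
Age=54: violating pairs (8,11), (9,11) — 2 pairs.

3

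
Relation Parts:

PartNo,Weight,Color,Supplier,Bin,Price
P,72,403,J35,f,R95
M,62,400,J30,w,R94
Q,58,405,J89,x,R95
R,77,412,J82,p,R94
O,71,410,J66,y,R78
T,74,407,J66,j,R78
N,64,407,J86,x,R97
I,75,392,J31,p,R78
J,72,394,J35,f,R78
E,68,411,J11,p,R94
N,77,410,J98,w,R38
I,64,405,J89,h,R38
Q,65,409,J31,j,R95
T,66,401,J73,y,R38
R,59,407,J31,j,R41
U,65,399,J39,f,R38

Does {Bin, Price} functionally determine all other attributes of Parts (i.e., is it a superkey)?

Two distinct rows share (Bin=p, Price=R94), so {Bin, Price} does not determine every attribute — not a superkey.

No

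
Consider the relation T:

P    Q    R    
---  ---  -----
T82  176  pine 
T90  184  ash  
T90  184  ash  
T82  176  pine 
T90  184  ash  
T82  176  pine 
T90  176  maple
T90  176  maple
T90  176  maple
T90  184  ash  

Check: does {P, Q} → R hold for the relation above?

(P=T82, Q=176): 3 rows → R = pine, pine, pine ✓
(P=T90, Q=184): 4 rows → R = ash, ash, ash, ash ✓
(P=T90, Q=176): 3 rows → R = maple, maple, maple ✓
Every {P, Q} value is associated with a single R value, so {P, Q} → R holds.

Yes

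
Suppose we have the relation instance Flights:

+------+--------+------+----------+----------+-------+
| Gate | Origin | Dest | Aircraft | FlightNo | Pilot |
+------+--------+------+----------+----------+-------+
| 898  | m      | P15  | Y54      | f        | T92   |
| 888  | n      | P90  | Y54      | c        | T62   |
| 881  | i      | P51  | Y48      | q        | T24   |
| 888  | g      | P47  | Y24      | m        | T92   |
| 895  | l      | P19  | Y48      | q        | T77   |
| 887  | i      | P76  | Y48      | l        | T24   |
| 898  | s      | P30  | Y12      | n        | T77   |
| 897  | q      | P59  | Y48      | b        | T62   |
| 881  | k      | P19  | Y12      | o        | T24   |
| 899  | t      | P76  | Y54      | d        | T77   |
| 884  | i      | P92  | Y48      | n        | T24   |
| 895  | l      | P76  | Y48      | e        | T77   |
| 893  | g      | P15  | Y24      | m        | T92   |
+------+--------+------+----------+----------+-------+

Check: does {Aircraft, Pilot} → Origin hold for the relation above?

(Aircraft=Y54, Pilot=T92): 1 row → Origin = m ✓
(Aircraft=Y54, Pilot=T62): 1 row → Origin = n ✓
(Aircraft=Y48, Pilot=T24): 3 rows → Origin = i, i, i ✓
(Aircraft=Y24, Pilot=T92): 2 rows → Origin = g, g ✓
(Aircraft=Y48, Pilot=T77): 2 rows → Origin = l, l ✓
(Aircraft=Y12, Pilot=T77): 1 row → Origin = s ✓
(Aircraft=Y48, Pilot=T62): 1 row → Origin = q ✓
(Aircraft=Y12, Pilot=T24): 1 row → Origin = k ✓
(Aircraft=Y54, Pilot=T77): 1 row → Origin = t ✓
Every {Aircraft, Pilot} value is associated with a single Origin value, so {Aircraft, Pilot} → Origin holds.

Yes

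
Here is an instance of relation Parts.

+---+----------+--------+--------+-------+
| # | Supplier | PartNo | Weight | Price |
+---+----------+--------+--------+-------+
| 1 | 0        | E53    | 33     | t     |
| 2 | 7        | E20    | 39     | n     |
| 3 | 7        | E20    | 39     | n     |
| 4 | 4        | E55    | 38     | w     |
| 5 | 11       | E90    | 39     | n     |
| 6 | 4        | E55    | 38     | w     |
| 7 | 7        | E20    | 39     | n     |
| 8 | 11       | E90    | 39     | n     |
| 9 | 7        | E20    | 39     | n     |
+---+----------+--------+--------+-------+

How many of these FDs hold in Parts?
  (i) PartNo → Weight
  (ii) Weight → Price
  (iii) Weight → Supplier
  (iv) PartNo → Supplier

3

(i) PartNo → Weight: every LHS value maps to a single RHS value — holds.
(ii) Weight → Price: every LHS value maps to a single RHS value — holds.
(iii) Weight → Supplier: Weight=39: rows 2, 3, 5, 7, 8, 9 → Supplier takes values {7, 11} — violation — fails.
(iv) PartNo → Supplier: every LHS value maps to a single RHS value — holds.
3 of the 4 dependencies hold.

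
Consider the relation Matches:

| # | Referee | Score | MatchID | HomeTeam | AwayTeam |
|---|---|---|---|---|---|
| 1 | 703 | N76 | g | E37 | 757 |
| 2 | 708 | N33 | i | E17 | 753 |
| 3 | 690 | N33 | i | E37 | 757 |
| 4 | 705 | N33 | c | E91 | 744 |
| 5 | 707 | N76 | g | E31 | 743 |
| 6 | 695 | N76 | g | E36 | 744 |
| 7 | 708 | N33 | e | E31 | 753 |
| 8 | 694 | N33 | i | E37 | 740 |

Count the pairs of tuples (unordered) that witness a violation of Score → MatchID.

7

Score=N76: all 3 rows agree on MatchID — 0 pairs.
Score=N33: violating pairs (2,4), (2,7), (3,4), (3,7), (4,7), (4,8), (7,8) — 7 pairs.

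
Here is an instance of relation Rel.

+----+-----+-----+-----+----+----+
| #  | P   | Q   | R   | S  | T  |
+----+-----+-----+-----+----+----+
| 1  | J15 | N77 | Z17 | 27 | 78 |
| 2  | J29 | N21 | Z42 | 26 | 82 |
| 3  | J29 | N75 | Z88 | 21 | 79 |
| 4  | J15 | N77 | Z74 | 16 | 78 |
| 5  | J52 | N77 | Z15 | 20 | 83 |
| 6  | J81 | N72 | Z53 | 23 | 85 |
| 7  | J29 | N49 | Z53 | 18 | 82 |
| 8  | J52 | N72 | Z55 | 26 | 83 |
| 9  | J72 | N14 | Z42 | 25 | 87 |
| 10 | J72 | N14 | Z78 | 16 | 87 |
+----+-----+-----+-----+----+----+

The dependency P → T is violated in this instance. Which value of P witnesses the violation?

J29

P=J15: rows 1, 4 → T = 78, 78 ✓
P=J29: rows 2, 3, 7 → T takes values {82, 79} — violation
P=J52: rows 5, 8 → T = 83, 83 ✓
P=J81: row 6 → T = 85 ✓
P=J72: rows 9, 10 → T = 87, 87 ✓
The only P value with inconsistent T is P=J29.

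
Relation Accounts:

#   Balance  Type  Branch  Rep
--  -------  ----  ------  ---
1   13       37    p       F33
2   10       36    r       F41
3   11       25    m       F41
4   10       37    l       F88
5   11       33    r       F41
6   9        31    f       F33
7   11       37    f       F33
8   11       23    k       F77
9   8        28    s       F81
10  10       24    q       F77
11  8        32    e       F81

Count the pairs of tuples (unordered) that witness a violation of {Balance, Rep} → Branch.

(Balance=11, Rep=F41): violating pairs (3,5) — 1 pair.
(Balance=8, Rep=F81): violating pairs (9,11) — 1 pair.

2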